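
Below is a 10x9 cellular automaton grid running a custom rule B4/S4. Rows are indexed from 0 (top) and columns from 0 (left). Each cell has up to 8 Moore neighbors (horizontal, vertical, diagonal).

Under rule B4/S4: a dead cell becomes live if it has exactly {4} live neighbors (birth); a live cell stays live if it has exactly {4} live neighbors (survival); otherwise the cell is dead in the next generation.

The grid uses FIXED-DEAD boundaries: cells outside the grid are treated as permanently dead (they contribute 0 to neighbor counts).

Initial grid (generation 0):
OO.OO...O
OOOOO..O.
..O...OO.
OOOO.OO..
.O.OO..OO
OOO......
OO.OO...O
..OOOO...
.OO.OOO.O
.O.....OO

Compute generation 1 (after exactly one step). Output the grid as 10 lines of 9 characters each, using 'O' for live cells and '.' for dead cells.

Simulating step by step:
Generation 0 (given above): 46 live cells
Generation 1: 18 live cells
(generation 1 grid is the final answer)

Answer: .O.O.....
.........
O...OOO..
.O.OO.O..
...O.....
O...O....
....O....
.........
..O.OO.O.
.........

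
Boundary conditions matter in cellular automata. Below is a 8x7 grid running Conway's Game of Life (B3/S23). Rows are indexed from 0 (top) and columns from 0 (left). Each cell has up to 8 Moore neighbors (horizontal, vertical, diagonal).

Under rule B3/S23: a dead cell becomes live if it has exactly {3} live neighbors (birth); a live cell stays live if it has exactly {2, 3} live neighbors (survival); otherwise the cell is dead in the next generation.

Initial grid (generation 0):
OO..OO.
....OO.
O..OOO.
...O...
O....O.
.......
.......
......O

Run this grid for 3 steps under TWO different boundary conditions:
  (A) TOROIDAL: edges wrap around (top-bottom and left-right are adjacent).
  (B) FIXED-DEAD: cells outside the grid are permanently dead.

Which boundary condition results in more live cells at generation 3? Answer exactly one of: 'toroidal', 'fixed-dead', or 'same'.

Answer: toroidal

Derivation:
Under TOROIDAL boundary, generation 3:
.O.....
OO..O..
.......
O....O.
.......
.......
O....OO
O....O.
Population = 11

Under FIXED-DEAD boundary, generation 3:
.......
......O
.....OO
.......
.......
.......
.......
.......
Population = 3

Comparison: toroidal=11, fixed-dead=3 -> toroidal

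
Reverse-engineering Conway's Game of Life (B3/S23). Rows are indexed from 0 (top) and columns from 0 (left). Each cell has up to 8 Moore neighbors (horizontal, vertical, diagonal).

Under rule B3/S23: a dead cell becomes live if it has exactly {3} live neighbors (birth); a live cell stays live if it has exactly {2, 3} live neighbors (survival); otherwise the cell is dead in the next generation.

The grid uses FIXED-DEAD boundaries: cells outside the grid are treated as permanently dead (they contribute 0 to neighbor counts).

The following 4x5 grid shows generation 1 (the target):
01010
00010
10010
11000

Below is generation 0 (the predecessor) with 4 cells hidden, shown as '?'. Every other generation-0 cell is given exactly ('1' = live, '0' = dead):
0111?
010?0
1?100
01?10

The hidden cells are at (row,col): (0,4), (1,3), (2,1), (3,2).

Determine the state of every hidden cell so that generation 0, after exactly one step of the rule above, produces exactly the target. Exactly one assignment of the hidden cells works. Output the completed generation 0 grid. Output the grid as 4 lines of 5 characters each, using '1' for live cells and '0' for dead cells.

Hidden generation-0 cells (in order): (0,4), (1,3), (2,1), (3,2).
A hidden cell only influences target cells in its own 3x3 neighborhood. Try each of the 2^4 = 16 assignments, step the completed generation 0 forward once under B3/S23, and compare with the target:
  (0,4)=0 (1,3)=0 (2,1)=0 (3,2)=0 -> step gives (0,2)='1' but target has '0' -> reject
  (0,4)=0 (1,3)=0 (2,1)=0 (3,2)=1 -> step gives (0,2)='1' but target has '0' -> reject
  (0,4)=0 (1,3)=0 (2,1)=1 (3,2)=0 -> step gives (0,2)='1' but target has '0' -> reject
  (0,4)=0 (1,3)=0 (2,1)=1 (3,2)=1 -> step gives (0,2)='1' but target has '0' -> reject
  (0,4)=0 (1,3)=1 (2,1)=0 (3,2)=0 -> step gives (1,0)='1' but target has '0' -> reject
  (0,4)=0 (1,3)=1 (2,1)=0 (3,2)=1 -> step gives (1,0)='1' but target has '0' -> reject
  (0,4)=0 (1,3)=1 (2,1)=1 (3,2)=0 -> step reproduces the target at every cell -> ACCEPT
  (0,4)=0 (1,3)=1 (2,1)=1 (3,2)=1 -> step gives (2,3)='0' but target has '1' -> reject
  (0,4)=1 (1,3)=0 (2,1)=0 (3,2)=0 -> step gives (0,2)='1' but target has '0' -> reject
  (0,4)=1 (1,3)=0 (2,1)=0 (3,2)=1 -> step gives (0,2)='1' but target has '0' -> reject
  (0,4)=1 (1,3)=0 (2,1)=1 (3,2)=0 -> step gives (0,2)='1' but target has '0' -> reject
  (0,4)=1 (1,3)=0 (2,1)=1 (3,2)=1 -> step gives (0,2)='1' but target has '0' -> reject
  (0,4)=1 (1,3)=1 (2,1)=0 (3,2)=0 -> step gives (0,4)='1' but target has '0' -> reject
  (0,4)=1 (1,3)=1 (2,1)=0 (3,2)=1 -> step gives (0,4)='1' but target has '0' -> reject
  (0,4)=1 (1,3)=1 (2,1)=1 (3,2)=0 -> step gives (0,4)='1' but target has '0' -> reject
  (0,4)=1 (1,3)=1 (2,1)=1 (3,2)=1 -> step gives (0,4)='1' but target has '0' -> reject
Unique solution: (0,4)=dead, (1,3)=live, (2,1)=live, (3,2)=dead.
Check: live-neighbor counts of every cell in the completed generation 0:
22422
45732
34532
33411
Applying B3/S23 to generation 0 with these counts gives:
01010
00010
10010
11000
which matches the target exactly.

Answer: 01110
01010
11100
01010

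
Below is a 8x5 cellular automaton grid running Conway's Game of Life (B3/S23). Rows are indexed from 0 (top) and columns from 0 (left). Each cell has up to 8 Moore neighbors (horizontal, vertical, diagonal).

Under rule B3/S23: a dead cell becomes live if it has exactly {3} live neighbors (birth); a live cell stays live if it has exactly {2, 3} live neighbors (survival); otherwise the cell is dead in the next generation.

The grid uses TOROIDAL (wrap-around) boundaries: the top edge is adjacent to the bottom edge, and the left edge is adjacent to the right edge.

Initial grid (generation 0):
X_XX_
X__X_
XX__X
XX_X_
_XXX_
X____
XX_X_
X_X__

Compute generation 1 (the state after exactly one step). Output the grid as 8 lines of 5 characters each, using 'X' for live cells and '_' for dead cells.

Simulating step by step:
Generation 0 (given above): 20 live cells
Generation 1: 12 live cells
(generation 1 grid is the final answer)

Answer: X_XX_
___X_
___X_
___X_
___X_
X__X_
X_X__
X____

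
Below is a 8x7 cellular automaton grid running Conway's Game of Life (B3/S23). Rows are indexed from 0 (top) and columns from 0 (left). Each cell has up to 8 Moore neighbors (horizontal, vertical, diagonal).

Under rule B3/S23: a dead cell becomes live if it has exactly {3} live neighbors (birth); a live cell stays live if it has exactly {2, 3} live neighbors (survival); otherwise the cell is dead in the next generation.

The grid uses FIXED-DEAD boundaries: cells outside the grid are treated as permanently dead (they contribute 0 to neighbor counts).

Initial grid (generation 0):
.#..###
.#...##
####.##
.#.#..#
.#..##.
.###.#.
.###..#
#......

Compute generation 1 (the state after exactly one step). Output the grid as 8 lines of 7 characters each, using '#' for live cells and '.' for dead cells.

Simulating step by step:
Generation 0 (given above): 28 live cells
Generation 1: 19 live cells
(generation 1 grid is the final answer)

Answer: ....#.#
...#...
#..#...
...#..#
##...##
#....##
#..##..
.##....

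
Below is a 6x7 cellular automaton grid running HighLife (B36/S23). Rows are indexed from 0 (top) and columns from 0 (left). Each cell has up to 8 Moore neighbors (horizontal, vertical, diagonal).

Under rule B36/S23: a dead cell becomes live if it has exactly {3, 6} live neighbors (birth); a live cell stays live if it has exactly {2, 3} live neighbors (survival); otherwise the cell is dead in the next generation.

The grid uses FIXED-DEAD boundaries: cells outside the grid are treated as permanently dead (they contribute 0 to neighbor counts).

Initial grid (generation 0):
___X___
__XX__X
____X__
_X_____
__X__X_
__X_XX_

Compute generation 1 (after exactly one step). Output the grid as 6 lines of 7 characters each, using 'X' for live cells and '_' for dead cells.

Simulating step by step:
Generation 0 (given above): 11 live cells
Generation 1: 15 live cells
(generation 1 grid is the final answer)

Answer: __XX___
__XXX__
__XX___
_______
_XXXXX_
___XXX_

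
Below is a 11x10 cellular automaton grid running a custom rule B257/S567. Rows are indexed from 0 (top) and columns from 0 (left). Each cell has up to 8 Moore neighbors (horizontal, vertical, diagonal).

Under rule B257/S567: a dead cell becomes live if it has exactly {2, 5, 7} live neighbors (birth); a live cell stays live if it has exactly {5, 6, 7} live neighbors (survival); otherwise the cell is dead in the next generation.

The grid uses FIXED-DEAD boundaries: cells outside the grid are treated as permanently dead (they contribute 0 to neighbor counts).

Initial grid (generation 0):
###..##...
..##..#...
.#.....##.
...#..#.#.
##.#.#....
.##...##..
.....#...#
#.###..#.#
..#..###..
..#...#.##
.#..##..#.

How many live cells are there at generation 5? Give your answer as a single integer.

Simulating step by step:
Generation 0 (given above): 42 live cells
Generation 1: 23 live cells
....#..#..
.#..#...#.
....##...#
.....#...#
..#.....#.
...#....#.
#.........
......#...
...#....#.
.....#.#..
..##..#...
Generation 2: 25 live cells
...#.#..#.
......##.#
...#..#...
...#..#...
...##..#..
.##....#.#
.......#..
.......#..
....##....
........#.
....##.#..
Generation 3: 22 live cells
....#....#
..##......
..#.#...#.
..........
.#...#....
....#.....
.##.......
....##..#.
......###.
...#...#..
......#.#.
Generation 4: 24 live cells
..#.......
.#...#..##
.#........
.#####....
....#.....
#..#.#....
..........
.###.....#
...#.....#
.....#.#.#
..........
Generation 5: 22 live cells
.#......##
#.........
..#...#.##
#.........
#..##.#...
..........
#.........
....#...#.
.#....#...
....#.#...
......#.#.
Population at generation 5: 22

Answer: 22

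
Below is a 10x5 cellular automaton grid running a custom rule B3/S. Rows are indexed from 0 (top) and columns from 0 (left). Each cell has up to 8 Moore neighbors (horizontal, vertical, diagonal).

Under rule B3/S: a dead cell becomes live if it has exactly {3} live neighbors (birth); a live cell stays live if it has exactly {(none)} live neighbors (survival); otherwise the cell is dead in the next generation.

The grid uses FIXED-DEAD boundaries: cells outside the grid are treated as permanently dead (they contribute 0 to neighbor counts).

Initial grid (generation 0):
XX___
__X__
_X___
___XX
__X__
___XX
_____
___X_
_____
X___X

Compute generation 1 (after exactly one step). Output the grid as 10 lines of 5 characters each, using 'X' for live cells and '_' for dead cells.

Simulating step by step:
Generation 0 (given above): 12 live cells
Generation 1: 6 live cells
(generation 1 grid is the final answer)

Answer: _____
X____
__XX_
__X__
_____
_____
___XX
_____
_____
_____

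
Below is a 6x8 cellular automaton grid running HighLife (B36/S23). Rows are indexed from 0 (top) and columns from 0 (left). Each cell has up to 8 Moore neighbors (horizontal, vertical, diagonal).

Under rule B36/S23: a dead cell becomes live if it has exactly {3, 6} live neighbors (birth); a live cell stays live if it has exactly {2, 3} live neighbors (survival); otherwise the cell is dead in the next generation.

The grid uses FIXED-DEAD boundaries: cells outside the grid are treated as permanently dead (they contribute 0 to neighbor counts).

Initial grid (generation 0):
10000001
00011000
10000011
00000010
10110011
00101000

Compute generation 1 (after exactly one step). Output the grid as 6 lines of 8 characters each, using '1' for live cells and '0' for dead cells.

Answer: 00000000
00000011
00000111
01000100
01110111
01100000

Derivation:
Simulating step by step:
Generation 0 (given above): 15 live cells
Generation 1: 15 live cells
(generation 1 grid is the final answer)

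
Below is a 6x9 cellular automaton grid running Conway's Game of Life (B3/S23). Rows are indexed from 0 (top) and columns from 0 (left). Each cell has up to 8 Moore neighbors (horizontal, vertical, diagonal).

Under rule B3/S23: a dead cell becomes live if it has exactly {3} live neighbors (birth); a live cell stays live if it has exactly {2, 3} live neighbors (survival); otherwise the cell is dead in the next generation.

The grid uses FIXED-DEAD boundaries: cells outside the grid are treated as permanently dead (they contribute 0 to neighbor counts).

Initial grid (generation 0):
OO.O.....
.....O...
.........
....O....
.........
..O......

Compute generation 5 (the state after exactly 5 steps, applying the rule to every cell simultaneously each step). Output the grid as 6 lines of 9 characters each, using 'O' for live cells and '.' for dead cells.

Answer: .........
.........
.........
.........
.........
.........

Derivation:
Simulating step by step:
Generation 0 (given above): 6 live cells
Generation 1: 0 live cells
.........
.........
.........
.........
.........
.........
Generation 2: 0 live cells
.........
.........
.........
.........
.........
.........
Generation 3: 0 live cells
.........
.........
.........
.........
.........
.........
Generation 4: 0 live cells
.........
.........
.........
.........
.........
.........
Generation 5: 0 live cells
(generation 5 grid is the final answer)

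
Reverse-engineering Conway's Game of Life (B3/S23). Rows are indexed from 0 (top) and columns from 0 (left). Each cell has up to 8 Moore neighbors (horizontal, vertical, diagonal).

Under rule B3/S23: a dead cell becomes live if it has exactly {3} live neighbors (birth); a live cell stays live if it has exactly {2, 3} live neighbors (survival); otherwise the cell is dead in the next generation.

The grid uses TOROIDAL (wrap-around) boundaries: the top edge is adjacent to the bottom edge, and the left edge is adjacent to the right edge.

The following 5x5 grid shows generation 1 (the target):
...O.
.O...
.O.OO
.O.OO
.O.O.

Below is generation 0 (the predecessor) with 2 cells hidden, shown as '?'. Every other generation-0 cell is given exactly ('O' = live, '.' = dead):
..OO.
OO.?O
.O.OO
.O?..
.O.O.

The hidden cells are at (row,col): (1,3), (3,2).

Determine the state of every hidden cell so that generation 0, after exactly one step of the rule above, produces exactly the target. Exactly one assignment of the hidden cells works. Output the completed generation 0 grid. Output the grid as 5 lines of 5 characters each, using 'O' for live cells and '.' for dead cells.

Answer: ..OO.
OO..O
.O.OO
.O...
.O.O.

Derivation:
Hidden generation-0 cells (in order): (1,3), (3,2).
A hidden cell only influences target cells in its own 3x3 neighborhood. Try each of the 2^2 = 4 assignments, step the completed generation 0 forward once under B3/S23, and compare with the target:
  (1,3)=. (3,2)=. -> step reproduces the target at every cell -> ACCEPT
  (1,3)=. (3,2)=O -> step gives (2,1)='.' but target has 'O' -> reject
  (1,3)=O (3,2)=. -> step gives (0,3)='.' but target has 'O' -> reject
  (1,3)=O (3,2)=O -> step gives (0,3)='.' but target has 'O' -> reject
Unique solution: (1,3)=dead, (3,2)=dead.
Check: live-neighbor counts of every cell in the completed generation 0:
44434
43554
63423
42533
22522
Applying B3/S23 to generation 0 with these counts gives:
...O.
.O...
.O.OO
.O.OO
.O.O.
which matches the target exactly.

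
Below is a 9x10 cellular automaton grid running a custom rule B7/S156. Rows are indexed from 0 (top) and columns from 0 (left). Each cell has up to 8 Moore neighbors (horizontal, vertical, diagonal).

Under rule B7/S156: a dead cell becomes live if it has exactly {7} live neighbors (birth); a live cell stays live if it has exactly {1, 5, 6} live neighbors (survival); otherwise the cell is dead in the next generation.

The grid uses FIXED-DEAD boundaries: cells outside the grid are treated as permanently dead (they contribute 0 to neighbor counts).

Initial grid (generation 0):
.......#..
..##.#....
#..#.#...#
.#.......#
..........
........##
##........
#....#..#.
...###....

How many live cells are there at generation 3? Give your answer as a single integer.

Simulating step by step:
Generation 0 (given above): 20 live cells
Generation 1: 9 live cells
..........
.....#....
#....#...#
.#.......#
..........
........##
..........
..........
...#......
Generation 2: 8 live cells
..........
.....#....
#....#...#
.#.......#
..........
........##
..........
..........
..........
Generation 3: 8 live cells
..........
.....#....
#....#...#
.#.......#
..........
........##
..........
..........
..........
Population at generation 3: 8

Answer: 8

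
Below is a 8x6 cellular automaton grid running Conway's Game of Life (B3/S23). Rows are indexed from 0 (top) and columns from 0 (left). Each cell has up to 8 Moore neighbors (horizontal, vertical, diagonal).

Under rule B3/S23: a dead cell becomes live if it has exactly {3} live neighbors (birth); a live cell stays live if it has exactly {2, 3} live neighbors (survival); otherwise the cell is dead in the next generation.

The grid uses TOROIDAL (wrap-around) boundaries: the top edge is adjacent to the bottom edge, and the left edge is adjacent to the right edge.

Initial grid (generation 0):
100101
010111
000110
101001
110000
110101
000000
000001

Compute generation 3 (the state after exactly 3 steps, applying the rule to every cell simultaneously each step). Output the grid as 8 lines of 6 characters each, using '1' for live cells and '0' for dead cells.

Simulating step by step:
Generation 0 (given above): 19 live cells
Generation 1: 17 live cells
001100
000000
010000
101111
000010
011001
000011
100011
Generation 2: 22 live cells
000111
001000
111111
111111
000000
100101
010100
100000
Generation 3: 14 live cells
(generation 3 grid is the final answer)

Answer: 000111
000000
000000
000000
000000
101010
011011
101101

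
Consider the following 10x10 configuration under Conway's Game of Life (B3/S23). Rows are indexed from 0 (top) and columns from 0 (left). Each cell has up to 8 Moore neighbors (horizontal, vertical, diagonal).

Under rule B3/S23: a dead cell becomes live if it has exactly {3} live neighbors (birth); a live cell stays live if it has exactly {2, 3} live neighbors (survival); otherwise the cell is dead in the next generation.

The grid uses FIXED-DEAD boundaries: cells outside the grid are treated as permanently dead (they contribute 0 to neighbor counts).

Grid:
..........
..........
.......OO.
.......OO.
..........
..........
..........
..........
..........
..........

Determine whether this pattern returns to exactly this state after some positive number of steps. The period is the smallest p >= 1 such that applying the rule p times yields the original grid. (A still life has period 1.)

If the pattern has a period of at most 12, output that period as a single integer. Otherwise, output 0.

Simulating and comparing each generation to the original:
Gen 0 (original, given above): 4 live cells
Gen 1: 4 live cells, MATCHES original -> period = 1

Answer: 1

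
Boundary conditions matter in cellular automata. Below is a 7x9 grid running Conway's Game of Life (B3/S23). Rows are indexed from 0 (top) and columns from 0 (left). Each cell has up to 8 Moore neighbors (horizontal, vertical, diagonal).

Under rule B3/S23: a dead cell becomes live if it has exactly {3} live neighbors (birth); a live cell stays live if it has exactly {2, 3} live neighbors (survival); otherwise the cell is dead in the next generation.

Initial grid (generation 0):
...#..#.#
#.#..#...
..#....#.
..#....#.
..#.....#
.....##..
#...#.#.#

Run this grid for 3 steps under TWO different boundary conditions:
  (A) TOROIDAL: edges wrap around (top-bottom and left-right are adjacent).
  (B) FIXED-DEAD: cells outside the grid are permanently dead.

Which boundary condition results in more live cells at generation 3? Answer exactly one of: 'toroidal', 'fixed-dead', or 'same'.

Under TOROIDAL boundary, generation 3:
.#.##.#..
#.....#..
.##..#..#
##.###...
..#.....#
#..###...
#####....
Population = 26

Under FIXED-DEAD boundary, generation 3:
..#......
..##.###.
...####.#
..####..#
..#.#....
....##.#.
.....##..
Population = 23

Comparison: toroidal=26, fixed-dead=23 -> toroidal

Answer: toroidal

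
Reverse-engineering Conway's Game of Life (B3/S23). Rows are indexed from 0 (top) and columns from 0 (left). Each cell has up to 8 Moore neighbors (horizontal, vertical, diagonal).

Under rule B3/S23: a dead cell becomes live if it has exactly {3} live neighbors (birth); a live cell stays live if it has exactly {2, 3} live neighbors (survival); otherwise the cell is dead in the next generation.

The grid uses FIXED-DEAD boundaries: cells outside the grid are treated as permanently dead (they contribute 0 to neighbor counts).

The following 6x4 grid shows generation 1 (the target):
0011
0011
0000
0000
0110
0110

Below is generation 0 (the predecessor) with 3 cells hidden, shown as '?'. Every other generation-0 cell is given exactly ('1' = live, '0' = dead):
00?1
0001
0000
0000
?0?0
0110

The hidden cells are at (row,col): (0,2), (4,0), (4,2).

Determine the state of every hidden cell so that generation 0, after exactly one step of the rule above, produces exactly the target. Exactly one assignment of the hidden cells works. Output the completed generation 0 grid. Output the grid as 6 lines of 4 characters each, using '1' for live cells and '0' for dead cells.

Hidden generation-0 cells (in order): (0,2), (4,0), (4,2).
A hidden cell only influences target cells in its own 3x3 neighborhood. Try each of the 2^3 = 8 assignments, step the completed generation 0 forward once under B3/S23, and compare with the target:
  (0,2)=0 (4,0)=0 (4,2)=0 -> step gives (0,2)='0' but target has '1' -> reject
  (0,2)=0 (4,0)=0 (4,2)=1 -> step gives (0,2)='0' but target has '1' -> reject
  (0,2)=0 (4,0)=1 (4,2)=0 -> step gives (0,2)='0' but target has '1' -> reject
  (0,2)=0 (4,0)=1 (4,2)=1 -> step gives (0,2)='0' but target has '1' -> reject
  (0,2)=1 (4,0)=0 (4,2)=0 -> step gives (4,1)='0' but target has '1' -> reject
  (0,2)=1 (4,0)=0 (4,2)=1 -> step reproduces the target at every cell -> ACCEPT
  (0,2)=1 (4,0)=1 (4,2)=0 -> step gives (4,2)='0' but target has '1' -> reject
  (0,2)=1 (4,0)=1 (4,2)=1 -> step gives (4,1)='0' but target has '1' -> reject
Unique solution: (0,2)=live, (4,0)=dead, (4,2)=live.
Check: live-neighbor counts of every cell in the completed generation 0:
0122
0132
0011
0111
1322
1222
Applying B3/S23 to generation 0 with these counts gives:
0011
0011
0000
0000
0110
0110
which matches the target exactly.

Answer: 0011
0001
0000
0000
0010
0110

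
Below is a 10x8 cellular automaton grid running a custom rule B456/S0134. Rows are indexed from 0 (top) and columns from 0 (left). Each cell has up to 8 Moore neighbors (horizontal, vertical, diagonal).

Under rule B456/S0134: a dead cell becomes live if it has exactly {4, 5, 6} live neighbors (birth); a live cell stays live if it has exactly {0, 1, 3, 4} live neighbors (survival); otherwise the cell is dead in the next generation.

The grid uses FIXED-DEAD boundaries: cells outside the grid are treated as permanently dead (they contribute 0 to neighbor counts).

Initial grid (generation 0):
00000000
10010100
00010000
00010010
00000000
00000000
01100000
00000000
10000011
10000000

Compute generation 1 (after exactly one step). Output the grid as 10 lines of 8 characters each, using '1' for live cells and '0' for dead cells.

Simulating step by step:
Generation 0 (given above): 12 live cells
Generation 1: 12 live cells
(generation 1 grid is the final answer)

Answer: 00000000
10010100
00001000
00010010
00000000
00000000
01100000
00000000
10000011
10000000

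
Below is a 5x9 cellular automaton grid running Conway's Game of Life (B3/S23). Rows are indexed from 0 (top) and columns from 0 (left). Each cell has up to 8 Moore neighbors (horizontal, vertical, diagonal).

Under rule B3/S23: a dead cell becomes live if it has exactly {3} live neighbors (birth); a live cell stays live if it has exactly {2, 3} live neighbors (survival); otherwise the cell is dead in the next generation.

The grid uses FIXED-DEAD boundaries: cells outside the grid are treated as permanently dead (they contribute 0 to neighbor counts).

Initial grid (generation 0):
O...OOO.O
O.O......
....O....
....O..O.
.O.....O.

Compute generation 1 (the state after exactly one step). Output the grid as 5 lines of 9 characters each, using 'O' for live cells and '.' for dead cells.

Simulating step by step:
Generation 0 (given above): 12 live cells
Generation 1: 6 live cells
(generation 1 grid is the final answer)

Answer: .O...O...
.O.OO....
...O.....
.........
.........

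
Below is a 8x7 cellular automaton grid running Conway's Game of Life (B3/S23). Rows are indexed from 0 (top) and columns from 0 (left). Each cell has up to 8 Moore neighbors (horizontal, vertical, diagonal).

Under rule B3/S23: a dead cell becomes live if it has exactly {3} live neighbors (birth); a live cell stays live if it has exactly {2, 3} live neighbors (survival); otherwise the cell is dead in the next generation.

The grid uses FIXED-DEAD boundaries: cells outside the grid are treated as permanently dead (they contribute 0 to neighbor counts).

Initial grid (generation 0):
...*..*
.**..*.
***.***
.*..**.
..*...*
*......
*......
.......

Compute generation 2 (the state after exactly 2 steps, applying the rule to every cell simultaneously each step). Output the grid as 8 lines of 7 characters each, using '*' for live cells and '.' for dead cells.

Answer: .......
.*.....
**.....
**...*.
**.....
.......
.......
.......

Derivation:
Simulating step by step:
Generation 0 (given above): 18 live cells
Generation 1: 9 live cells
..*....
*......
*.....*
*...*..
.*...*.
.*.....
.......
.......
Generation 2: 8 live cells
(generation 2 grid is the final answer)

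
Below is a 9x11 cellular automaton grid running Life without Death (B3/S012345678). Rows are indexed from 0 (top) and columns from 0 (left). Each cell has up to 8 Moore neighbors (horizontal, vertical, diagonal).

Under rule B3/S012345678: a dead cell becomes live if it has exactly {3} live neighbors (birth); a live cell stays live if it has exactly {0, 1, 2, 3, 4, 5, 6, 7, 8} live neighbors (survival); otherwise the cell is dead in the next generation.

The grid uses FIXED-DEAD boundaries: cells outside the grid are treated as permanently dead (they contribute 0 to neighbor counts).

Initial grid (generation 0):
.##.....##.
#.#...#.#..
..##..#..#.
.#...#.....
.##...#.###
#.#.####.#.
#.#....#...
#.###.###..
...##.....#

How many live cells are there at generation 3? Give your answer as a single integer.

Simulating step by step:
Generation 0 (given above): 40 live cells
Generation 1: 56 live cells
.##....###.
#.#...#.#..
..##.###.#.
.#.#.####.#
#####.#.###
#.#.####.##
#.#....#...
#.#######..
..####.#..#
Generation 2: 61 live cells
.##....###.
#.#..##.#..
..##.###.#.
##.#.####.#
#####.#.###
#.#.####.##
#.#....#.#.
#.#######..
.#####.##.#
Generation 3: 66 live cells
.##...####.
#.#.###.#..
#.##.###.#.
##.#.####.#
#####.#.###
#.#.####.##
#.#....#.##
#.#######..
.#####.####
Population at generation 3: 66

Answer: 66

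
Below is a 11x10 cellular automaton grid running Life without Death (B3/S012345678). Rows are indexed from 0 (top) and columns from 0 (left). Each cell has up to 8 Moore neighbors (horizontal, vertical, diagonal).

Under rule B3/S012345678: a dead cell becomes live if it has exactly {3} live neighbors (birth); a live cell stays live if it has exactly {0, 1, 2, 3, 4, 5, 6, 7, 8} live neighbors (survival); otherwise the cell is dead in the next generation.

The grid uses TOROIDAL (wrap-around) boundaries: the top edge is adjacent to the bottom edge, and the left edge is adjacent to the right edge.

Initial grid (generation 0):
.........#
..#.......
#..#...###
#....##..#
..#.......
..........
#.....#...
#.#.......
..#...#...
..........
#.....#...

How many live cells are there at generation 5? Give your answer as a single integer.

Answer: 69

Derivation:
Simulating step by step:
Generation 0 (given above): 20 live cells
Generation 1: 27 live cells
.........#
#.#.......
##.#..####
##...###.#
..#.......
..........
##....#...
#.#.......
.##...#...
..........
#.....#...
Generation 2: 36 live cells
##.......#
#.#....#..
##.#.#####
##...###.#
###...#...
.#........
##....#...
#.#.......
.##...#...
.#........
#.....#...
Generation 3: 46 live cells
##.......#
#.#....#..
##.#######
##..####.#
###..###.#
.#........
###...#...
#.#.......
###...#...
###.......
#.....#..#
Generation 4: 59 live cells
##......##
#.####.#..
##.#######
##..####.#
###.####.#
.#...#.#.#
###...#...
#.##.....#
####..#..#
###.......
#.#...#..#
Generation 5: 69 live cells
##..######
#.####.#..
##.#######
##..####.#
########.#
.#.###.#.#
####..#.#.
#.##.....#
####..#..#
###.......
#.#...#.##
Population at generation 5: 69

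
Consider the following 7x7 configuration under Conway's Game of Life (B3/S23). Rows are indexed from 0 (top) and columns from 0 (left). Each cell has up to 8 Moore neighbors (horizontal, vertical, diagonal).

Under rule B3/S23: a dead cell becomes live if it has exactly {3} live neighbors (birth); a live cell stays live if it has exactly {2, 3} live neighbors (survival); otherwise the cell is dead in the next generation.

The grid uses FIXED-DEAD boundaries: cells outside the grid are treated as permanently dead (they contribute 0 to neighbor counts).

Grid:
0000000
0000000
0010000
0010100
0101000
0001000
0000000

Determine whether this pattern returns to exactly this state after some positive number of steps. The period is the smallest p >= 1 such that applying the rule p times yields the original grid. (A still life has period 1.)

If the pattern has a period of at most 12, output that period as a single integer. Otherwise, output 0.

Answer: 2

Derivation:
Simulating and comparing each generation to the original:
Gen 0 (original, given above): 6 live cells
Gen 1: 6 live cells, differs from original
Gen 2: 6 live cells, MATCHES original -> period = 2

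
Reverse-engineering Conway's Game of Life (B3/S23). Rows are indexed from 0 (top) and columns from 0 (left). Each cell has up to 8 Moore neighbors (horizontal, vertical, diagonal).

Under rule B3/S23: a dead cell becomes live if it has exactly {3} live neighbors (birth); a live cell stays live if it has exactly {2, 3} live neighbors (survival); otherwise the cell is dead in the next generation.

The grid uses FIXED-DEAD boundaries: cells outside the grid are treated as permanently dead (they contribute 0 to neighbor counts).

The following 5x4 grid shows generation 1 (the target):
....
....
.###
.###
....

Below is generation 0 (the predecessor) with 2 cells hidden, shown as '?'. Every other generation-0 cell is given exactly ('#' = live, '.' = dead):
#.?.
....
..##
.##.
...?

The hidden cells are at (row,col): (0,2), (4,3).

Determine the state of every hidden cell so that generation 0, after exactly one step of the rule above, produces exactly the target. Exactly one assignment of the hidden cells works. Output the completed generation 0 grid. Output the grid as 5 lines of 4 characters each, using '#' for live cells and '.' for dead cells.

Hidden generation-0 cells (in order): (0,2), (4,3).
A hidden cell only influences target cells in its own 3x3 neighborhood. Try each of the 2^2 = 4 assignments, step the completed generation 0 forward once under B3/S23, and compare with the target:
  (0,2)=. (4,3)=. -> step reproduces the target at every cell -> ACCEPT
  (0,2)=. (4,3)=# -> step gives (3,2)='.' but target has '#' -> reject
  (0,2)=# (4,3)=. -> step gives (1,1)='#' but target has '.' -> reject
  (0,2)=# (4,3)=# -> step gives (1,1)='#' but target has '.' -> reject
Unique solution: (0,2)=dead, (4,3)=dead.
Check: live-neighbor counts of every cell in the completed generation 0:
0100
1222
1332
1233
1221
Applying B3/S23 to generation 0 with these counts gives:
....
....
.###
.###
....
which matches the target exactly.

Answer: #...
....
..##
.##.
....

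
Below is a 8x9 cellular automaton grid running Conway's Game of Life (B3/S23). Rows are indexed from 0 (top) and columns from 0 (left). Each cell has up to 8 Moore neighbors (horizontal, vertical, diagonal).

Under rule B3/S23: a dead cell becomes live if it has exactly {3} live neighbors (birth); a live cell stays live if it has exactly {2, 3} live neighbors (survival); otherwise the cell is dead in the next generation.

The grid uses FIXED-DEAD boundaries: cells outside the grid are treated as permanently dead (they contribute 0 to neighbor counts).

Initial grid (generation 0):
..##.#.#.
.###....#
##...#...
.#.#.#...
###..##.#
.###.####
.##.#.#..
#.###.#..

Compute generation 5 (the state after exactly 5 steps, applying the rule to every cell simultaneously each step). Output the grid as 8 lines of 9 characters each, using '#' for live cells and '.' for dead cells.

Simulating step by step:
Generation 0 (given above): 36 live cells
Generation 1: 15 live cells
.#.##....
#..#..#..
#..#.....
.....#...
#.......#
........#
#........
..#.#....
Generation 2: 7 live cells
..###....
##.#.....
....#....
.........
.........
.........
.........
.........
Generation 3: 5 live cells
.####....
.#.......
.........
.........
.........
.........
.........
.........
Generation 4: 5 live cells
.###.....
.#.#.....
.........
.........
.........
.........
.........
.........
Generation 5: 4 live cells
(generation 5 grid is the final answer)

Answer: .#.#.....
.#.#.....
.........
.........
.........
.........
.........
.........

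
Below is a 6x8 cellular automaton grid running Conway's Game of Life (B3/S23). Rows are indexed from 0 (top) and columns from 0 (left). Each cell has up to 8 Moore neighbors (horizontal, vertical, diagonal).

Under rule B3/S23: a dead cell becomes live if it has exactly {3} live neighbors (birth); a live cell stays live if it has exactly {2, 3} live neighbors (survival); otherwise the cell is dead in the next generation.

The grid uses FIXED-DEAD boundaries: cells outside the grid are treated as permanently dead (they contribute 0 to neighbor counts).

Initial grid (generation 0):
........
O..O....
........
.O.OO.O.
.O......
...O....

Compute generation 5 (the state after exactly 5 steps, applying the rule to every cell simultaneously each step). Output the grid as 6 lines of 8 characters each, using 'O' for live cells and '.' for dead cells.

Simulating step by step:
Generation 0 (given above): 8 live cells
Generation 1: 6 live cells
........
........
..OOO...
..O.....
...OO...
........
Generation 2: 5 live cells
........
...O....
..OO....
..O.....
...O....
........
Generation 3: 5 live cells
........
..OO....
..OO....
..O.....
........
........
Generation 4: 5 live cells
........
..OO....
.O......
..OO....
........
........
Generation 5: 3 live cells
(generation 5 grid is the final answer)

Answer: ........
..O.....
.O......
..O.....
........
........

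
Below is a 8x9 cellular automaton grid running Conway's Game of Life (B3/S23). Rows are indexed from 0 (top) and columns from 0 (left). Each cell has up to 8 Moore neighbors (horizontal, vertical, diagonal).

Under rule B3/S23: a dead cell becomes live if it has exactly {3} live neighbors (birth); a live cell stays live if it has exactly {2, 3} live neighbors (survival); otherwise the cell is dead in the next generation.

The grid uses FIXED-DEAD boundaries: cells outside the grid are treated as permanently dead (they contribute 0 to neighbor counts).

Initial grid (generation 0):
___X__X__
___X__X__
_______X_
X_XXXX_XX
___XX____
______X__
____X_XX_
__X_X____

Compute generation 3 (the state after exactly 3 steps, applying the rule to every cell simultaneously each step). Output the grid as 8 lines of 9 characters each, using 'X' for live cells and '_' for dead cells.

Answer: _______X_
______XX_
__X_XX_X_
_XXX_X___
_____X___
_X__X____
__X__X_X_
___X_____

Derivation:
Simulating step by step:
Generation 0 (given above): 20 live cells
Generation 1: 23 live cells
_________
______XX_
__X__X_XX
__X__XXXX
__X___XX_
___XX_XX_
___X__XX_
___X_X___
Generation 2: 19 live cells
_________
______XXX
_____X___
_XXX_X___
__X_X____
__XXX___X
__XX___X_
____X_X__
Generation 3: 18 live cells
(generation 3 grid is the final answer)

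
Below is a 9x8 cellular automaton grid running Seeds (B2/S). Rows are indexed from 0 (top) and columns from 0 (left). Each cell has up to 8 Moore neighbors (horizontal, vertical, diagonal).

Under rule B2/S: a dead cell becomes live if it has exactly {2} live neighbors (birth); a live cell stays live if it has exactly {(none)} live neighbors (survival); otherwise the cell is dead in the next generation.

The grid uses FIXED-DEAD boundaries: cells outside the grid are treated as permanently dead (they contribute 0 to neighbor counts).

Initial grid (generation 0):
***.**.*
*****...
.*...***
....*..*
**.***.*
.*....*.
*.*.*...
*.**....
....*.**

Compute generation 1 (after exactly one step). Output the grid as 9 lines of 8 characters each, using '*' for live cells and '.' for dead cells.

Simulating step by step:
Generation 0 (given above): 34 live cells
Generation 1: 8 live cells
(generation 1 grid is the final answer)

Answer: ......*.
........
........
........
........
.......*
.....*..
......**
.**..*..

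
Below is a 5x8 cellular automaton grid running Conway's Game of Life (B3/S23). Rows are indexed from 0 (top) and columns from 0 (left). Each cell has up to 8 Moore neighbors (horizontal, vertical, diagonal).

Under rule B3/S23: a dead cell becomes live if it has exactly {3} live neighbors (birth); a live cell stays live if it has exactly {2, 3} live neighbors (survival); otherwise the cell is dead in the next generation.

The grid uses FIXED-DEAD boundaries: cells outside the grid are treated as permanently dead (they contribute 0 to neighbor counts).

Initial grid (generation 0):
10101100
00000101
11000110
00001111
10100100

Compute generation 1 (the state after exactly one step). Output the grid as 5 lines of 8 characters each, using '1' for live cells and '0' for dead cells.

Answer: 00001110
10000000
00000000
10001001
00001100

Derivation:
Simulating step by step:
Generation 0 (given above): 17 live cells
Generation 1: 9 live cells
(generation 1 grid is the final answer)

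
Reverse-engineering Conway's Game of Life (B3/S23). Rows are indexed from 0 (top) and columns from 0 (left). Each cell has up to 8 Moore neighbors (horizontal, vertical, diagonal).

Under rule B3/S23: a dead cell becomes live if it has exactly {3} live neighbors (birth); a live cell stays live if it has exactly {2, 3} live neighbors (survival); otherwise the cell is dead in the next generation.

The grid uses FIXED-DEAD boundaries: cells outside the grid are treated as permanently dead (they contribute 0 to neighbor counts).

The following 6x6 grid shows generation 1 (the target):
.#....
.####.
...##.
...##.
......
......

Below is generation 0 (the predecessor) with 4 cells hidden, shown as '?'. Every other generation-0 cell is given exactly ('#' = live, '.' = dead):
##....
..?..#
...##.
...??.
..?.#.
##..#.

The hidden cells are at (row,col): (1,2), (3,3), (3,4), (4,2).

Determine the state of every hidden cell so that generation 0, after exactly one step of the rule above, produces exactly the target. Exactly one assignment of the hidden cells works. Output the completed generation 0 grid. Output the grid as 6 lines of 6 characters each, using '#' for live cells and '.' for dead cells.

Hidden generation-0 cells (in order): (1,2), (3,3), (3,4), (4,2).
A hidden cell only influences target cells in its own 3x3 neighborhood. Try each of the 2^4 = 16 assignments, step the completed generation 0 forward once under B3/S23, and compare with the target:
  (1,2)=. (3,3)=. (3,4)=. (4,2)=. -> step gives (0,1)='.' but target has '#' -> reject
  (1,2)=. (3,3)=. (3,4)=. (4,2)=# -> step gives (0,1)='.' but target has '#' -> reject
  (1,2)=. (3,3)=. (3,4)=# (4,2)=. -> step gives (0,1)='.' but target has '#' -> reject
  (1,2)=. (3,3)=. (3,4)=# (4,2)=# -> step gives (0,1)='.' but target has '#' -> reject
  (1,2)=. (3,3)=# (3,4)=. (4,2)=. -> step gives (0,1)='.' but target has '#' -> reject
  (1,2)=. (3,3)=# (3,4)=. (4,2)=# -> step gives (0,1)='.' but target has '#' -> reject
  (1,2)=. (3,3)=# (3,4)=# (4,2)=. -> step gives (0,1)='.' but target has '#' -> reject
  (1,2)=. (3,3)=# (3,4)=# (4,2)=# -> step gives (0,1)='.' but target has '#' -> reject
  (1,2)=# (3,3)=. (3,4)=. (4,2)=. -> step reproduces the target at every cell -> ACCEPT
  (1,2)=# (3,3)=. (3,4)=. (4,2)=# -> step gives (3,3)='.' but target has '#' -> reject
  (1,2)=# (3,3)=. (3,4)=# (4,2)=. -> step gives (2,5)='#' but target has '.' -> reject
  (1,2)=# (3,3)=. (3,4)=# (4,2)=# -> step gives (2,5)='#' but target has '.' -> reject
  (1,2)=# (3,3)=# (3,4)=. (4,2)=. -> step gives (2,2)='#' but target has '.' -> reject
  (1,2)=# (3,3)=# (3,4)=. (4,2)=# -> step gives (2,2)='#' but target has '.' -> reject
  (1,2)=# (3,3)=# (3,4)=# (4,2)=. -> step gives (2,2)='#' but target has '.' -> reject
  (1,2)=# (3,3)=# (3,4)=# (4,2)=# -> step gives (2,2)='#' but target has '.' -> reject
Unique solution: (1,2)=live, (3,3)=dead, (3,4)=dead, (4,2)=dead.
Check: live-neighbor counts of every cell in the completed generation 0:
122111
232331
012222
001332
221212
111212
Applying B3/S23 to generation 0 with these counts gives:
.#....
.####.
...##.
...##.
......
......
which matches the target exactly.

Answer: ##....
..#..#
...##.
......
....#.
##..#.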